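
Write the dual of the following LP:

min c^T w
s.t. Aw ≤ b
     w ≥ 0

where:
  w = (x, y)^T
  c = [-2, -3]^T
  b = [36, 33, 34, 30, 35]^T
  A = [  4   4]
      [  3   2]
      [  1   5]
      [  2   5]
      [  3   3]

Primal min cᵀx s.t. Ax ≤ b, x ≥ 0  →  Dual max −bᵀy s.t. Aᵀy ≥ −c, y ≥ 0.

Maximize: z = -36y1 - 33y2 - 34y3 - 30y4 - 35y5

Subject to:
  4y1 + 3y2 + y3 + 2y4 + 3y5 ≥ 2
  4y1 + 2y2 + 5y3 + 5y4 + 3y5 ≥ 3
  y1, y2, y3, y4, y5 ≥ 0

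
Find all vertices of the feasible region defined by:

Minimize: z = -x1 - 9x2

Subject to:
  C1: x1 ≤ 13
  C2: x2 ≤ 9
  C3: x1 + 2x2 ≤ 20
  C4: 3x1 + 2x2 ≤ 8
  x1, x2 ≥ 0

(0, 0), (2.667, 0), (0, 4)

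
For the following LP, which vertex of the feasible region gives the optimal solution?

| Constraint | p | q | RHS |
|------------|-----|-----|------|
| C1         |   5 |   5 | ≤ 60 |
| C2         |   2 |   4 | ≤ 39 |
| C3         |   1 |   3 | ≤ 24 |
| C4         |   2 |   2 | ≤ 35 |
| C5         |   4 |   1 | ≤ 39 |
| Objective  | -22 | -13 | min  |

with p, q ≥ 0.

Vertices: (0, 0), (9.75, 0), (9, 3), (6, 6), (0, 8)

Evaluate the objective at each vertex of the feasible region:
  z(0, 0) = 0
  z(9.75, 0) = -214.5
  z(9, 3) = -237  ←
  z(6, 6) = -210
  z(0, 8) = -104
The minimum is at p = 9, q = 3.

(9, 3)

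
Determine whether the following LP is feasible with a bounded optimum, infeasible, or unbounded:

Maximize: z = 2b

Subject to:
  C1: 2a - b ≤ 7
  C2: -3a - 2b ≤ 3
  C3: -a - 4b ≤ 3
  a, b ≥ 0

Unbounded (objective can increase without bound)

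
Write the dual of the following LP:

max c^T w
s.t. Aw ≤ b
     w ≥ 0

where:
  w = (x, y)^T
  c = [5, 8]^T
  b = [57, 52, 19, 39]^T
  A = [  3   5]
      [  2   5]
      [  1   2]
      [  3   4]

Primal max cᵀx s.t. Ax ≤ b, x ≥ 0  →  Dual min bᵀy s.t. Aᵀy ≥ c, y ≥ 0.

Minimize: z = 57y1 + 52y2 + 19y3 + 39y4

Subject to:
  3y1 + 2y2 + y3 + 3y4 ≥ 5
  5y1 + 5y2 + 2y3 + 4y4 ≥ 8
  y1, y2, y3, y4 ≥ 0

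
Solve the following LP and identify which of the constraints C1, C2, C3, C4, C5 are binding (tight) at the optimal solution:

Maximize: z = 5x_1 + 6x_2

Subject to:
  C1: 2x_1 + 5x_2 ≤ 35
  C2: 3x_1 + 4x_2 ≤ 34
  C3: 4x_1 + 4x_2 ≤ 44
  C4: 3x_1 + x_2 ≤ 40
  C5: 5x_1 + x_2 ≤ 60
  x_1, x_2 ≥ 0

At x_1 = 10, x_2 = 1, compute slack b - a·x for each constraint:
  C1: 35 − 25 = 10  (slack)
  C2: 34 − 34 = 0  (binding)
  C3: 44 − 44 = 0  (binding)
  C4: 40 − 31 = 9  (slack)
  C5: 60 − 51 = 9  (slack)

Optimal: x_1 = 10, x_2 = 1
Binding: C2, C3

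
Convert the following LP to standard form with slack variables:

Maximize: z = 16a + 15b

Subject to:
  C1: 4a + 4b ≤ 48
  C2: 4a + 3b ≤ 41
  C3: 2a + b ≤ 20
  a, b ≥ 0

max z = 16a + 15b

s.t.
  4a + 4b + s1 = 48
  4a + 3b + s2 = 41
  2a + b + s3 = 20
  a, b, s1, s2, s3 ≥ 0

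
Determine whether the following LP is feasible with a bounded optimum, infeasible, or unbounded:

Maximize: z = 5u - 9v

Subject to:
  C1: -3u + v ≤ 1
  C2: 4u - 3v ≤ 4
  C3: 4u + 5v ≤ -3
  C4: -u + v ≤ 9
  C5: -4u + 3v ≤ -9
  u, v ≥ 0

Infeasible (no feasible solution exists)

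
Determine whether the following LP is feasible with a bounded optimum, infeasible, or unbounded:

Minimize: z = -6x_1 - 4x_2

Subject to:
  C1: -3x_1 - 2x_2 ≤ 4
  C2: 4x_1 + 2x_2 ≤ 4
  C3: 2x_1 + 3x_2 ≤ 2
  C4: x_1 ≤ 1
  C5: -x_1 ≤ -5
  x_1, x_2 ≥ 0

Infeasible (no feasible solution exists)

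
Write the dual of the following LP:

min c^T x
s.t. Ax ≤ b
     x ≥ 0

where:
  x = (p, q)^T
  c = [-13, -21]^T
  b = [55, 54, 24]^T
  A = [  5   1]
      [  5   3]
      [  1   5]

Primal min cᵀx s.t. Ax ≤ b, x ≥ 0  →  Dual max −bᵀy s.t. Aᵀy ≥ −c, y ≥ 0.

Maximize: z = -55y1 - 54y2 - 24y3

Subject to:
  5y1 + 5y2 + y3 ≥ 13
  y1 + 3y2 + 5y3 ≥ 21
  y1, y2, y3 ≥ 0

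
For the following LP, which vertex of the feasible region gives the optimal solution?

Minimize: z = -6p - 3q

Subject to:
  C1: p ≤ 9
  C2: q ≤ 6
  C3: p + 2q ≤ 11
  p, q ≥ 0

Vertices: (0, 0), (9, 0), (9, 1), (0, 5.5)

Evaluate the objective at each vertex of the feasible region:
  z(0, 0) = 0
  z(9, 0) = -54
  z(9, 1) = -57  ←
  z(0, 5.5) = -16.5
The minimum is at p = 9, q = 1.

(9, 1)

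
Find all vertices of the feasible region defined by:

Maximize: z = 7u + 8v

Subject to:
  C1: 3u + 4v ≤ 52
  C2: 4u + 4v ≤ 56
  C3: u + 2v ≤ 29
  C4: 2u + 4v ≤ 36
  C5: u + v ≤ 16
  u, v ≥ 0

(0, 0), (14, 0), (10, 4), (0, 9)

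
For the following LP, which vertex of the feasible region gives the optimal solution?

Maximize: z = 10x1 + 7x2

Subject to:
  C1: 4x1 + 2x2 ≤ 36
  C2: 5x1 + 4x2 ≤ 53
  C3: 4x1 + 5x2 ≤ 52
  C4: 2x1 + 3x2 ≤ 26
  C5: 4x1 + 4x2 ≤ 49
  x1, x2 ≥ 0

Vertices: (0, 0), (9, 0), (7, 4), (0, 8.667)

Evaluate the objective at each vertex of the feasible region:
  z(0, 0) = 0
  z(9, 0) = 90
  z(7, 4) = 98  ←
  z(0, 8.667) = 60.67
The maximum is at x1 = 7, x2 = 4.

(7, 4)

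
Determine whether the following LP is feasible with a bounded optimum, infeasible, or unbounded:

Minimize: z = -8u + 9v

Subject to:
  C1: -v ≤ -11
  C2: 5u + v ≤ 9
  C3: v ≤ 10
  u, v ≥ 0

Infeasible (no feasible solution exists)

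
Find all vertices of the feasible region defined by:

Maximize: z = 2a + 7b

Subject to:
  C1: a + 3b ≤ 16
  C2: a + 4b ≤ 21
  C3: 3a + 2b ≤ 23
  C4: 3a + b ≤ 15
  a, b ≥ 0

(0, 0), (5, 0), (3.625, 4.125), (1, 5), (0, 5.25)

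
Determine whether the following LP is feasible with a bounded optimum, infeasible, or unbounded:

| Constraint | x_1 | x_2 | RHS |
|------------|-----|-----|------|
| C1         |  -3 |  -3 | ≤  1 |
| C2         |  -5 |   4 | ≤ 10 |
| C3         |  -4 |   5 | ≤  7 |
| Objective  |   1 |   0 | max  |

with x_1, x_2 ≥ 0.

Unbounded (objective can increase without bound)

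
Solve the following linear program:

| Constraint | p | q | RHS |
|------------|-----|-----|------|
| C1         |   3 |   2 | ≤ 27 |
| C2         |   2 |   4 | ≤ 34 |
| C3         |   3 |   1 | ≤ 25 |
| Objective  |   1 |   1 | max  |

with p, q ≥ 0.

Evaluate the objective at each vertex of the feasible region:
  z(0, 0) = 0
  z(8.333, 0) = 8.333
  z(7.667, 2) = 9.667
  z(5, 6) = 11  ←
  z(0, 8.5) = 8.5
The maximum is at p = 5, q = 6.

p = 5, q = 6, z = 11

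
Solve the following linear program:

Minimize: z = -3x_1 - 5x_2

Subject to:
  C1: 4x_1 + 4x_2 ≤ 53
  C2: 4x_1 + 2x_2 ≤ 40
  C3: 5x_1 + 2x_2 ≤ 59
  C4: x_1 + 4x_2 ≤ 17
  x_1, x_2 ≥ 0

Evaluate the objective at each vertex of the feasible region:
  z(0, 0) = 0
  z(10, 0) = -30
  z(9, 2) = -37  ←
  z(0, 4.25) = -21.25
The minimum is at x_1 = 9, x_2 = 2.

x_1 = 9, x_2 = 2, z = -37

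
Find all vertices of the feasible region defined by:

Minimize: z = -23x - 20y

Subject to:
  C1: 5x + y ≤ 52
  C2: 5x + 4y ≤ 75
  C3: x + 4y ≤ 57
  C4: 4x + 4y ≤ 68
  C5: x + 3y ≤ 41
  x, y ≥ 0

(0, 0), (10.4, 0), (8.867, 7.667), (7, 10), (5, 12), (0, 13.67)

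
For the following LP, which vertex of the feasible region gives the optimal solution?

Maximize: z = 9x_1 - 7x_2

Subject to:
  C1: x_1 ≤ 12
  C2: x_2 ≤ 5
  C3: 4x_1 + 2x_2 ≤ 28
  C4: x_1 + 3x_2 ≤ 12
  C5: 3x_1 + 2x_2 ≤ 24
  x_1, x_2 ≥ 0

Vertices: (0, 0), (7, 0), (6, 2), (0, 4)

Evaluate the objective at each vertex of the feasible region:
  z(0, 0) = 0
  z(7, 0) = 63  ←
  z(6, 2) = 40
  z(0, 4) = -28
The maximum is at x_1 = 7, x_2 = 0.

(7, 0)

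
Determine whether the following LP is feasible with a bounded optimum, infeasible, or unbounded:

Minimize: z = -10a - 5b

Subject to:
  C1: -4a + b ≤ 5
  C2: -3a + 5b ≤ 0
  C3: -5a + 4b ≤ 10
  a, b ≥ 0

Unbounded (objective can decrease without bound)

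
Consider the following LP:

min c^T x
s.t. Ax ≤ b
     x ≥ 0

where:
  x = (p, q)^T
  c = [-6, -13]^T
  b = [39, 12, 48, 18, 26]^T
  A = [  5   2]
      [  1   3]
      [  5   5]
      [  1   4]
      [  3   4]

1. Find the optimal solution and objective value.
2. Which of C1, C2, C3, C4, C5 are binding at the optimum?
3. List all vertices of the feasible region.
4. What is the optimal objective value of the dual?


1. p = 6, q = 2, z = -62
2. C2, C5
3. (0, 0), (7.8, 0), (7.429, 0.9286), (6, 2), (0, 4)
4. -62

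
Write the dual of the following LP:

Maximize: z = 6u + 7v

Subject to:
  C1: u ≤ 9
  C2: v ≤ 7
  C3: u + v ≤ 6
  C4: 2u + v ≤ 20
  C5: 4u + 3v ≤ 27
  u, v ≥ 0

Primal max cᵀx s.t. Ax ≤ b, x ≥ 0  →  Dual min bᵀy s.t. Aᵀy ≥ c, y ≥ 0.

Minimize: z = 9y1 + 7y2 + 6y3 + 20y4 + 27y5

Subject to:
  y1 + y3 + 2y4 + 4y5 ≥ 6
  y2 + y3 + y4 + 3y5 ≥ 7
  y1, y2, y3, y4, y5 ≥ 0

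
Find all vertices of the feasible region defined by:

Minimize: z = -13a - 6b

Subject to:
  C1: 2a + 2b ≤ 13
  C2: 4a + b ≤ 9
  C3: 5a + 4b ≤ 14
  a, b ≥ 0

(0, 0), (2.25, 0), (2, 1), (0, 3.5)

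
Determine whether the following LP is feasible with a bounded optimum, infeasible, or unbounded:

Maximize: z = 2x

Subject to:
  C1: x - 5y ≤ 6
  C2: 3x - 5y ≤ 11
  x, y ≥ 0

Unbounded (objective can increase without bound)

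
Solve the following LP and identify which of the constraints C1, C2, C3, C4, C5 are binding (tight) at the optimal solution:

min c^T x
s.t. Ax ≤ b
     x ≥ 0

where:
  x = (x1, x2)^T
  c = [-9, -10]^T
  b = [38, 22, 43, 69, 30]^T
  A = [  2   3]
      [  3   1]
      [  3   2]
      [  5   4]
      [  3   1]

At x1 = 4, x2 = 10, compute slack b - a·x for each constraint:
  C1: 38 − 38 = 0  (binding)
  C2: 22 − 22 = 0  (binding)
  C3: 43 − 32 = 11  (slack)
  C4: 69 − 60 = 9  (slack)
  C5: 30 − 22 = 8  (slack)

Optimal: x1 = 4, x2 = 10
Binding: C1, C2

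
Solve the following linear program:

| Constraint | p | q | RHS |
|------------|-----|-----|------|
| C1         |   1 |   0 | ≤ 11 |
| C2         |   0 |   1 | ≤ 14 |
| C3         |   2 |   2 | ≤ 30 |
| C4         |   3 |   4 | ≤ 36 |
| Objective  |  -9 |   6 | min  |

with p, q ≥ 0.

Evaluate the objective at each vertex of the feasible region:
  z(0, 0) = 0
  z(11, 0) = -99  ←
  z(11, 0.75) = -94.5
  z(0, 9) = 54
The minimum is at p = 11, q = 0.

p = 11, q = 0, z = -99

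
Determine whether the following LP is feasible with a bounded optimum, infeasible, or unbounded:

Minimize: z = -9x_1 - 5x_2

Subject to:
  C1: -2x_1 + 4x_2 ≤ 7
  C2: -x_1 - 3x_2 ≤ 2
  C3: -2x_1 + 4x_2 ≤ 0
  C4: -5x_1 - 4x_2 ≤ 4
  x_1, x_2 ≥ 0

Unbounded (objective can decrease without bound)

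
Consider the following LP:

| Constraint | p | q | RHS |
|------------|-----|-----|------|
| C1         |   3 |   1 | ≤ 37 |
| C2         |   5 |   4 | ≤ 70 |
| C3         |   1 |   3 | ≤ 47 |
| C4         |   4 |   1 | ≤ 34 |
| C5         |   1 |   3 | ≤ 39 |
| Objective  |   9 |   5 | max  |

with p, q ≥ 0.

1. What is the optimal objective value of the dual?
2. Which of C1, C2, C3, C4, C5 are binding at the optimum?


1. 104
2. C2, C4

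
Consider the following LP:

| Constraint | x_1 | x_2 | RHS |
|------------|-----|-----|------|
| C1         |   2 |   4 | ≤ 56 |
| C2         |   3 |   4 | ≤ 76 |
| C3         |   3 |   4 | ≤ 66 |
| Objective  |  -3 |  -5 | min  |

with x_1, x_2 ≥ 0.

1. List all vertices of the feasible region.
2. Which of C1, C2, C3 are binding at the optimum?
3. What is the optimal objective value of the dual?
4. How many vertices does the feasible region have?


1. (0, 0), (22, 0), (10, 9), (0, 14)
2. C1, C3
3. -75
4. 4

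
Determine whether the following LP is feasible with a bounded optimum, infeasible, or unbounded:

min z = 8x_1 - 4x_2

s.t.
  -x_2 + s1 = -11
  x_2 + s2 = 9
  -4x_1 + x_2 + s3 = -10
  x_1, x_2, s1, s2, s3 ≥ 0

Infeasible (no feasible solution exists)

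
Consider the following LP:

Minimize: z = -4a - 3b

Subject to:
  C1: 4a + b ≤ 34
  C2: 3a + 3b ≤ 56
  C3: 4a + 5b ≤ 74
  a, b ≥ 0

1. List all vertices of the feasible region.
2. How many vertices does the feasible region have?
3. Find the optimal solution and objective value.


1. (0, 0), (8.5, 0), (6, 10), (0, 14.8)
2. 4
3. a = 6, b = 10, z = -54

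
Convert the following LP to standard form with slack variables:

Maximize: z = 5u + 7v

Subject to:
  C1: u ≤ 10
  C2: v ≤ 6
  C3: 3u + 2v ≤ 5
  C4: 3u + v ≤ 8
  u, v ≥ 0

max z = 5u + 7v

s.t.
  u + s1 = 10
  v + s2 = 6
  3u + 2v + s3 = 5
  3u + v + s4 = 8
  u, v, s1, s2, s3, s4 ≥ 0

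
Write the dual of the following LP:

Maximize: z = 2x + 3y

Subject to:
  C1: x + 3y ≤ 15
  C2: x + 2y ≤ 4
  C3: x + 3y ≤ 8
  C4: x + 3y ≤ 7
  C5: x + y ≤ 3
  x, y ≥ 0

Primal max cᵀx s.t. Ax ≤ b, x ≥ 0  →  Dual min bᵀy s.t. Aᵀy ≥ c, y ≥ 0.

Minimize: z = 15y1 + 4y2 + 8y3 + 7y4 + 3y5

Subject to:
  y1 + y2 + y3 + y4 + y5 ≥ 2
  3y1 + 2y2 + 3y3 + 3y4 + y5 ≥ 3
  y1, y2, y3, y4, y5 ≥ 0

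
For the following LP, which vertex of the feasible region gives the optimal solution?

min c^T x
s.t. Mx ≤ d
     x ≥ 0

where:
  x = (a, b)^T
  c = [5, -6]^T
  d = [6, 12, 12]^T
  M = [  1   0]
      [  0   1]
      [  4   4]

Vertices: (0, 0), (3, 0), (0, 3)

Evaluate the objective at each vertex of the feasible region:
  z(0, 0) = 0
  z(3, 0) = 15
  z(0, 3) = -18  ←
The minimum is at a = 0, b = 3.

(0, 3)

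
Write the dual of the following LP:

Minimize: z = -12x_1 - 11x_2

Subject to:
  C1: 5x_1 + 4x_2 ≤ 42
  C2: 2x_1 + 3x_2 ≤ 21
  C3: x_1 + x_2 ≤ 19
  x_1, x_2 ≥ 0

Primal min cᵀx s.t. Ax ≤ b, x ≥ 0  →  Dual max −bᵀy s.t. Aᵀy ≥ −c, y ≥ 0.

Maximize: z = -42y1 - 21y2 - 19y3

Subject to:
  5y1 + 2y2 + y3 ≥ 12
  4y1 + 3y2 + y3 ≥ 11
  y1, y2, y3 ≥ 0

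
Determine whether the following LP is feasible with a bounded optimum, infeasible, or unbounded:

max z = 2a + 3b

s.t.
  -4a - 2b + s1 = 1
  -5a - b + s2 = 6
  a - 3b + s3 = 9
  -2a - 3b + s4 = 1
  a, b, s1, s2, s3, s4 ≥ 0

Unbounded (objective can increase without bound)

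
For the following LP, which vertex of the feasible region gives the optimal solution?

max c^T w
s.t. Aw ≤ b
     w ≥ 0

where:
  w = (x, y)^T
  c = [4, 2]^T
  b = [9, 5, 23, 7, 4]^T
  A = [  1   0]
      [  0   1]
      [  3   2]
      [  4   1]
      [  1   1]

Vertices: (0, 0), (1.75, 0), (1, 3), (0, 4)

Evaluate the objective at each vertex of the feasible region:
  z(0, 0) = 0
  z(1.75, 0) = 7
  z(1, 3) = 10  ←
  z(0, 4) = 8
The maximum is at x = 1, y = 3.

(1, 3)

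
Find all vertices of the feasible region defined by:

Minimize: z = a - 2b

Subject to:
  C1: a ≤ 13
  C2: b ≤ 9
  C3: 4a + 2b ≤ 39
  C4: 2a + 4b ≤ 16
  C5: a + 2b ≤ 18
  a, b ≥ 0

(0, 0), (8, 0), (0, 4)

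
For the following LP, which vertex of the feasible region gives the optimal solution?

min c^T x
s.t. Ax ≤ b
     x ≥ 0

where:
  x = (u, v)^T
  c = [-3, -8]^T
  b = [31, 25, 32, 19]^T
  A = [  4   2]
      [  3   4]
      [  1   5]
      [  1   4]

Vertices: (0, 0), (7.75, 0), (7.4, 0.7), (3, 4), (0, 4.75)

Evaluate the objective at each vertex of the feasible region:
  z(0, 0) = 0
  z(7.75, 0) = -23.25
  z(7.4, 0.7) = -27.8
  z(3, 4) = -41  ←
  z(0, 4.75) = -38
The minimum is at u = 3, v = 4.

(3, 4)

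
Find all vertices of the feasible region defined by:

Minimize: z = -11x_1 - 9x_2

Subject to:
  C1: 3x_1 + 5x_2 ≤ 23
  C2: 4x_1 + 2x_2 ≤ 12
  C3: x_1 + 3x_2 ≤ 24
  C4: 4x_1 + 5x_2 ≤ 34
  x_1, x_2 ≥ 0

(0, 0), (3, 0), (1, 4), (0, 4.6)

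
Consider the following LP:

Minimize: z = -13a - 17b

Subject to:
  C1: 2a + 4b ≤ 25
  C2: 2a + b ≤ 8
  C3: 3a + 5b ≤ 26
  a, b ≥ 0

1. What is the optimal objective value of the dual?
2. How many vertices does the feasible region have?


1. -94
2. 4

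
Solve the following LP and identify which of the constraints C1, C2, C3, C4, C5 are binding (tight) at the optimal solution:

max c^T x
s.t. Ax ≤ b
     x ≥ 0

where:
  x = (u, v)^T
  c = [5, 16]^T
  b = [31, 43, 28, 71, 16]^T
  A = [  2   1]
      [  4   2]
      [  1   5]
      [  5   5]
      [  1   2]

At u = 8, v = 4, compute slack b - a·x for each constraint:
  C1: 31 − 20 = 11  (slack)
  C2: 43 − 40 = 3  (slack)
  C3: 28 − 28 = 0  (binding)
  C4: 71 − 60 = 11  (slack)
  C5: 16 − 16 = 0  (binding)

Optimal: u = 8, v = 4
Binding: C3, C5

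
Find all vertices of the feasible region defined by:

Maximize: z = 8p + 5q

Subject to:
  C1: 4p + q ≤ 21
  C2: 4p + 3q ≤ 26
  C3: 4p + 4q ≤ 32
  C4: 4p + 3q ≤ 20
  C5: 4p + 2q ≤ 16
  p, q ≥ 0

(0, 0), (4, 0), (2, 4), (0, 6.667)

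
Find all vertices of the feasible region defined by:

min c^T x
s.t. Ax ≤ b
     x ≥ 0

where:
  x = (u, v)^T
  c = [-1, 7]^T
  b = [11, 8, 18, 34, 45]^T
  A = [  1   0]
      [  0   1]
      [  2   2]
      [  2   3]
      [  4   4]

(0, 0), (9, 0), (1, 8), (0, 8)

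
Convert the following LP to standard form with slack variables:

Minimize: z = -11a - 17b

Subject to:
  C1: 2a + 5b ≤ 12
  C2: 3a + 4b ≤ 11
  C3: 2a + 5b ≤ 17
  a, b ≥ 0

min z = -11a - 17b

s.t.
  2a + 5b + s1 = 12
  3a + 4b + s2 = 11
  2a + 5b + s3 = 17
  a, b, s1, s2, s3 ≥ 0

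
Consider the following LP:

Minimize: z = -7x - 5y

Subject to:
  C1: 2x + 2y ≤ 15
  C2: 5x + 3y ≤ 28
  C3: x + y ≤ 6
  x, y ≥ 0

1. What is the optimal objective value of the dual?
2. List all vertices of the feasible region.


1. -40
2. (0, 0), (5.6, 0), (5, 1), (0, 6)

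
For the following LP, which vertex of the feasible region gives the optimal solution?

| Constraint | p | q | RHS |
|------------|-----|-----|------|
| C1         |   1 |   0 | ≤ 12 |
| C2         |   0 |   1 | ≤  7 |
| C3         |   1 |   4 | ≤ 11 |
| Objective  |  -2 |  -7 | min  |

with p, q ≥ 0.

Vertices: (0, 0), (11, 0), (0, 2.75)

Evaluate the objective at each vertex of the feasible region:
  z(0, 0) = 0
  z(11, 0) = -22  ←
  z(0, 2.75) = -19.25
The minimum is at p = 11, q = 0.

(11, 0)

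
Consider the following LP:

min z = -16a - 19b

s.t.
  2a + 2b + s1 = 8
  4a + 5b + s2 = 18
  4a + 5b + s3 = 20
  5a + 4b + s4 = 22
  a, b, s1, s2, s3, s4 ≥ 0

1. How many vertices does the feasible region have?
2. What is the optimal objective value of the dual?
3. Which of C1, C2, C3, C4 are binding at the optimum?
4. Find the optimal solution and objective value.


1. 4
2. -70
3. C1, C2
4. a = 2, b = 2, z = -70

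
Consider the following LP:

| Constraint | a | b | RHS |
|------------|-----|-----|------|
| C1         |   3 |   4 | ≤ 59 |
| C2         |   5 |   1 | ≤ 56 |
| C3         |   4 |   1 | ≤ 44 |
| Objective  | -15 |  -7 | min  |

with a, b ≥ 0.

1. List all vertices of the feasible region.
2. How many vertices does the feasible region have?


1. (0, 0), (11, 0), (9, 8), (0, 14.75)
2. 4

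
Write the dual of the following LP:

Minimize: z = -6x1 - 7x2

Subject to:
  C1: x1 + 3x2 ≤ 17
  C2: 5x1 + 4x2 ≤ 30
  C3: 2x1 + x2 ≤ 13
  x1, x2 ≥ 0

Primal min cᵀx s.t. Ax ≤ b, x ≥ 0  →  Dual max −bᵀy s.t. Aᵀy ≥ −c, y ≥ 0.

Maximize: z = -17y1 - 30y2 - 13y3

Subject to:
  y1 + 5y2 + 2y3 ≥ 6
  3y1 + 4y2 + y3 ≥ 7
  y1, y2, y3 ≥ 0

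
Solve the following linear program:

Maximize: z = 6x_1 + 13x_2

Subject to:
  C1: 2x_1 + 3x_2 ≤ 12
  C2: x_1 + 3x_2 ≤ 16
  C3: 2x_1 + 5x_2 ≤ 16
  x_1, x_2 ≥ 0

Evaluate the objective at each vertex of the feasible region:
  z(0, 0) = 0
  z(6, 0) = 36
  z(3, 2) = 44  ←
  z(0, 3.2) = 41.6
The maximum is at x_1 = 3, x_2 = 2.

x_1 = 3, x_2 = 2, z = 44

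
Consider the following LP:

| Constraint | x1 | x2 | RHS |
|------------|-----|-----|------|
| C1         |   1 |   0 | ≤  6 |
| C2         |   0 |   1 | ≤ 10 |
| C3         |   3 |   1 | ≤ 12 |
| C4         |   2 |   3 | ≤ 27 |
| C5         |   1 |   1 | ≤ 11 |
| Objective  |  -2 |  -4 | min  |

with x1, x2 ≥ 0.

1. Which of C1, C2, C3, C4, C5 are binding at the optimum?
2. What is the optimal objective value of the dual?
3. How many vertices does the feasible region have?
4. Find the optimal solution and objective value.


1. C4
2. -36
3. 4
4. x1 = 0, x2 = 9, z = -36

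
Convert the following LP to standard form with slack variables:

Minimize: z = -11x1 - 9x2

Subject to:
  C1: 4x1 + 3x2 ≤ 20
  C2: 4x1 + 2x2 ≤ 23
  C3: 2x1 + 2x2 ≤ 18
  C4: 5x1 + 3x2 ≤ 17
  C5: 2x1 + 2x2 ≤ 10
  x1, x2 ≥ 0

min z = -11x1 - 9x2

s.t.
  4x1 + 3x2 + s1 = 20
  4x1 + 2x2 + s2 = 23
  2x1 + 2x2 + s3 = 18
  5x1 + 3x2 + s4 = 17
  2x1 + 2x2 + s5 = 10
  x1, x2, s1, s2, s3, s4, s5 ≥ 0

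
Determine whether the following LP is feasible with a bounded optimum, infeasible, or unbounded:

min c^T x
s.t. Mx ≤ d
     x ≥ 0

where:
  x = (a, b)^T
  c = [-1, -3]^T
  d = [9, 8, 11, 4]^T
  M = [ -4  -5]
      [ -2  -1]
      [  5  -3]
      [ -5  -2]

Unbounded (objective can decrease without bound)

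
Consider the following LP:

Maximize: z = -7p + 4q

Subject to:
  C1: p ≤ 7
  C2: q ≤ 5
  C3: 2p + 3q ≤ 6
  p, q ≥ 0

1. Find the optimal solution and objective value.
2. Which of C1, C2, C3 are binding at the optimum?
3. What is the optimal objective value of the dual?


1. p = 0, q = 2, z = 8
2. C3
3. 8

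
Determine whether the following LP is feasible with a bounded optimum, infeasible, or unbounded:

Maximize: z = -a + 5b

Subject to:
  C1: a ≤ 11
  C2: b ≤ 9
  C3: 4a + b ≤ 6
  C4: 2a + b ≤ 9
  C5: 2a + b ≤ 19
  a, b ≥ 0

Feasible with a bounded optimal solution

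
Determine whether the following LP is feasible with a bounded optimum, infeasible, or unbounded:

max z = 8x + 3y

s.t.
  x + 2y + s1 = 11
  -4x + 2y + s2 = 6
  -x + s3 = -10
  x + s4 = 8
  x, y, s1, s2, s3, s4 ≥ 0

Infeasible (no feasible solution exists)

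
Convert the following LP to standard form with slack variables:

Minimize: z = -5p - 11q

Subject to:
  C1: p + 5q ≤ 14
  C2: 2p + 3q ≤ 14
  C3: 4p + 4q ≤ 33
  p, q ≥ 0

min z = -5p - 11q

s.t.
  p + 5q + s1 = 14
  2p + 3q + s2 = 14
  4p + 4q + s3 = 33
  p, q, s1, s2, s3 ≥ 0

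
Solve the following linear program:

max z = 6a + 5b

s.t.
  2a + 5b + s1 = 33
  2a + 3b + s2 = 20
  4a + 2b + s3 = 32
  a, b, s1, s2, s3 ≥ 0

Evaluate the objective at each vertex of the feasible region:
  z(0, 0) = 0
  z(8, 0) = 48
  z(7, 2) = 52  ←
  z(0.25, 6.5) = 34
  z(0, 6.6) = 33
The maximum is at a = 7, b = 2.

a = 7, b = 2, z = 52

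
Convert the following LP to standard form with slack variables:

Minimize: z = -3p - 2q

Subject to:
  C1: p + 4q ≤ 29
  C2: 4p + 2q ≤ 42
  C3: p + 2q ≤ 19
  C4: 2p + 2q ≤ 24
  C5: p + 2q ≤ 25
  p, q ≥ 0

min z = -3p - 2q

s.t.
  p + 4q + s1 = 29
  4p + 2q + s2 = 42
  p + 2q + s3 = 19
  2p + 2q + s4 = 24
  p + 2q + s5 = 25
  p, q, s1, s2, s3, s4, s5 ≥ 0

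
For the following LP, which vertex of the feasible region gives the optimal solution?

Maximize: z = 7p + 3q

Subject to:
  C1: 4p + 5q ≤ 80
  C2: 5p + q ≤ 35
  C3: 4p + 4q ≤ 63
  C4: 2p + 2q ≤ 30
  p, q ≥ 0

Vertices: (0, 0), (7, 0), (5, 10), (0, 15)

Evaluate the objective at each vertex of the feasible region:
  z(0, 0) = 0
  z(7, 0) = 49
  z(5, 10) = 65  ←
  z(0, 15) = 45
The maximum is at p = 5, q = 10.

(5, 10)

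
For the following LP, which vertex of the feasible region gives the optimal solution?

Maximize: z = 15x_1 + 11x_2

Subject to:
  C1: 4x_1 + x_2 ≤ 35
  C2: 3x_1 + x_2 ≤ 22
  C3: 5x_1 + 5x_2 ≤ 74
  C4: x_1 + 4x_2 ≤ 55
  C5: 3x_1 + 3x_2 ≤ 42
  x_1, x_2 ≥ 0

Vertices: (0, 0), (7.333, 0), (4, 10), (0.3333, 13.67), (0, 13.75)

Evaluate the objective at each vertex of the feasible region:
  z(0, 0) = 0
  z(7.333, 0) = 110
  z(4, 10) = 170  ←
  z(0.3333, 13.67) = 155.3
  z(0, 13.75) = 151.2
The maximum is at x_1 = 4, x_2 = 10.

(4, 10)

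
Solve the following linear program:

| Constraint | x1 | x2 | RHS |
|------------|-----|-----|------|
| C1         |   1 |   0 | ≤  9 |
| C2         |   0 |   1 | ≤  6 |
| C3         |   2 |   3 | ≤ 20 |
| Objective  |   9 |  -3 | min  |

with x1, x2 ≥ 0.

Evaluate the objective at each vertex of the feasible region:
  z(0, 0) = 0
  z(9, 0) = 81
  z(9, 0.6667) = 79
  z(1, 6) = -9
  z(0, 6) = -18  ←
The minimum is at x1 = 0, x2 = 6.

x1 = 0, x2 = 6, z = -18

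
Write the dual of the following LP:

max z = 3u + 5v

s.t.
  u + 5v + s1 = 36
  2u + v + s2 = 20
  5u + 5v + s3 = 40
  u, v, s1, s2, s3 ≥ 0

Primal max cᵀx s.t. Ax ≤ b, x ≥ 0  →  Dual min bᵀy s.t. Aᵀy ≥ c, y ≥ 0.

Minimize: z = 36y1 + 20y2 + 40y3

Subject to:
  y1 + 2y2 + 5y3 ≥ 3
  5y1 + y2 + 5y3 ≥ 5
  y1, y2, y3 ≥ 0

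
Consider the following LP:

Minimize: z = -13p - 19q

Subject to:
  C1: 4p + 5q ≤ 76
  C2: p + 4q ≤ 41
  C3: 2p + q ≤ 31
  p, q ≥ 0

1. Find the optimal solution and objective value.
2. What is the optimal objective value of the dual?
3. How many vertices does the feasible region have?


1. p = 9, q = 8, z = -269
2. -269
3. 5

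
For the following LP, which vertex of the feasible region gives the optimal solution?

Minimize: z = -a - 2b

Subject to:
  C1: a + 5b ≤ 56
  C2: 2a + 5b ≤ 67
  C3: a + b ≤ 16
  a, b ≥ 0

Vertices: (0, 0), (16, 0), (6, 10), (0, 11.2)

Evaluate the objective at each vertex of the feasible region:
  z(0, 0) = 0
  z(16, 0) = -16
  z(6, 10) = -26  ←
  z(0, 11.2) = -22.4
The minimum is at a = 6, b = 10.

(6, 10)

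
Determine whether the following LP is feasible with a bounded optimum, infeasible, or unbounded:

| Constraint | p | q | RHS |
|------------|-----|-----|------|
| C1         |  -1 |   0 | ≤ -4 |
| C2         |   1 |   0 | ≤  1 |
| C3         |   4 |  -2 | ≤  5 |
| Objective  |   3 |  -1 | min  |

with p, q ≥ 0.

Infeasible (no feasible solution exists)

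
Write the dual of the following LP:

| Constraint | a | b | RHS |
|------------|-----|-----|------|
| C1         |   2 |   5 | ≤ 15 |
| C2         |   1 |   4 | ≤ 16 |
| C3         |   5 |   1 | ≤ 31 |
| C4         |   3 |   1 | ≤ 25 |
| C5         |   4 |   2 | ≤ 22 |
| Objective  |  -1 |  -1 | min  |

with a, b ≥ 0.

Primal min cᵀx s.t. Ax ≤ b, x ≥ 0  →  Dual max −bᵀy s.t. Aᵀy ≥ −c, y ≥ 0.

Maximize: z = -15y1 - 16y2 - 31y3 - 25y4 - 22y5

Subject to:
  2y1 + y2 + 5y3 + 3y4 + 4y5 ≥ 1
  5y1 + 4y2 + y3 + y4 + 2y5 ≥ 1
  y1, y2, y3, y4, y5 ≥ 0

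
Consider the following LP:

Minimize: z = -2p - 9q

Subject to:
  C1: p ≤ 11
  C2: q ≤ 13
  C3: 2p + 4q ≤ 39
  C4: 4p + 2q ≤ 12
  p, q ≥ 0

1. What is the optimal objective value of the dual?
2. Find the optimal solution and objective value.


1. -54
2. p = 0, q = 6, z = -54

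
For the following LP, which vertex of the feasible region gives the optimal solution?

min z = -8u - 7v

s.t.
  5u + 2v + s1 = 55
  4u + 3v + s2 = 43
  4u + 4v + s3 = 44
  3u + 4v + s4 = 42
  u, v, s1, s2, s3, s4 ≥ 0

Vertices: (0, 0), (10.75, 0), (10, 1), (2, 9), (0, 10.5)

Evaluate the objective at each vertex of the feasible region:
  z(0, 0) = 0
  z(10.75, 0) = -86
  z(10, 1) = -87  ←
  z(2, 9) = -79
  z(0, 10.5) = -73.5
The minimum is at u = 10, v = 1.

(10, 1)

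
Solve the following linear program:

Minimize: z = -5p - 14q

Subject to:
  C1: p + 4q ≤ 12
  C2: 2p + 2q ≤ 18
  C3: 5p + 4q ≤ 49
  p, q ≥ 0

Evaluate the objective at each vertex of the feasible region:
  z(0, 0) = 0
  z(9, 0) = -45
  z(8, 1) = -54  ←
  z(0, 3) = -42
The minimum is at p = 8, q = 1.

p = 8, q = 1, z = -54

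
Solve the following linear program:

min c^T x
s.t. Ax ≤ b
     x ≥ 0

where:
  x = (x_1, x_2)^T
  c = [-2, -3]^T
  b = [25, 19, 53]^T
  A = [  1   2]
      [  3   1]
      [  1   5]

Evaluate the objective at each vertex of the feasible region:
  z(0, 0) = 0
  z(6.333, 0) = -12.67
  z(3, 10) = -36  ←
  z(0, 10.6) = -31.8
The minimum is at x_1 = 3, x_2 = 10.

x_1 = 3, x_2 = 10, z = -36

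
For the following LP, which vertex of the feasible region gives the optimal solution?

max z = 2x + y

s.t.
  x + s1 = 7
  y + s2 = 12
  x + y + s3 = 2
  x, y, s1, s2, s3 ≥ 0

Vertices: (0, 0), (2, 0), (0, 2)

Evaluate the objective at each vertex of the feasible region:
  z(0, 0) = 0
  z(2, 0) = 4  ←
  z(0, 2) = 2
The maximum is at x = 2, y = 0.

(2, 0)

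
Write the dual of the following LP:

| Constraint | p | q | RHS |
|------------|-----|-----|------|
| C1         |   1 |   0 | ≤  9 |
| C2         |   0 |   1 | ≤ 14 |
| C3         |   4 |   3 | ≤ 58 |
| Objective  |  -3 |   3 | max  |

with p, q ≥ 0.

Primal max cᵀx s.t. Ax ≤ b, x ≥ 0  →  Dual min bᵀy s.t. Aᵀy ≥ c, y ≥ 0.

Minimize: z = 9y1 + 14y2 + 58y3

Subject to:
  y1 + 4y3 ≥ -3
  y2 + 3y3 ≥ 3
  y1, y2, y3 ≥ 0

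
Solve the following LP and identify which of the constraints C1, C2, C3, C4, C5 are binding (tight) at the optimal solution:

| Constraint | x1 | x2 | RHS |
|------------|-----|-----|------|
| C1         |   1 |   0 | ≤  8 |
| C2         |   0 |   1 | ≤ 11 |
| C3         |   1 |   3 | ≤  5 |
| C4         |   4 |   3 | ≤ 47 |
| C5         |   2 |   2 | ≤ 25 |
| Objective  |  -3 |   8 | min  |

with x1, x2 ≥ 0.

At x1 = 5, x2 = 0, compute slack b - a·x for each constraint:
  C1: 8 − 5 = 3  (slack)
  C2: 11 − 0 = 11  (slack)
  C3: 5 − 5 = 0  (binding)
  C4: 47 − 20 = 27  (slack)
  C5: 25 − 10 = 15  (slack)

Optimal: x1 = 5, x2 = 0
Binding: C3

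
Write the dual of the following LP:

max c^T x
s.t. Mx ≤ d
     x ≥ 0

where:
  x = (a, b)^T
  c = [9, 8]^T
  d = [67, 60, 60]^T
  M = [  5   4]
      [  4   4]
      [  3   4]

Primal max cᵀx s.t. Ax ≤ b, x ≥ 0  →  Dual min bᵀy s.t. Aᵀy ≥ c, y ≥ 0.

Minimize: z = 67y1 + 60y2 + 60y3

Subject to:
  5y1 + 4y2 + 3y3 ≥ 9
  4y1 + 4y2 + 4y3 ≥ 8
  y1, y2, y3 ≥ 0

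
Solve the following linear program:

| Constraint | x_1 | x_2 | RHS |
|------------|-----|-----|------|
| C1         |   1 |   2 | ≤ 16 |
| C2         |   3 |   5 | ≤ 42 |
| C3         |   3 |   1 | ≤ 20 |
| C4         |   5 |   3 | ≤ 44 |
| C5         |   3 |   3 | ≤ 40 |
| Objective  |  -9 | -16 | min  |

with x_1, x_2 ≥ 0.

Evaluate the objective at each vertex of the feasible region:
  z(0, 0) = 0
  z(6.667, 0) = -60
  z(4.833, 5.5) = -131.5
  z(4, 6) = -132  ←
  z(0, 8) = -128
The minimum is at x_1 = 4, x_2 = 6.

x_1 = 4, x_2 = 6, z = -132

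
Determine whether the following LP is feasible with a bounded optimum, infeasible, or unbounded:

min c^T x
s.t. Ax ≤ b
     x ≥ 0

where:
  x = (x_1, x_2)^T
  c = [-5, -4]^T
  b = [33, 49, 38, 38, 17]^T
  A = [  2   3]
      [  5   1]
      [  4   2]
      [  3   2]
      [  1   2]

Feasible with a bounded optimal solution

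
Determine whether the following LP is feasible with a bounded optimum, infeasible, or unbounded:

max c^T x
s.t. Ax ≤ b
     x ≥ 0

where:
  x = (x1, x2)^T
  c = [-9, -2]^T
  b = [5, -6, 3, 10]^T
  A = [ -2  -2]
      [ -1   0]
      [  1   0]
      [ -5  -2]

Infeasible (no feasible solution exists)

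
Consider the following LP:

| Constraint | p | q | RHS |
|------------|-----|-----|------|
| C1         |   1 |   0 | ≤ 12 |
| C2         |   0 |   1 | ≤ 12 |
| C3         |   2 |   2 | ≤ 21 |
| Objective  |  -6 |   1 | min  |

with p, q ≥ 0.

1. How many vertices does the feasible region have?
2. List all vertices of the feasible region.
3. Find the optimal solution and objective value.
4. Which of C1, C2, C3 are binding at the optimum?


1. 3
2. (0, 0), (10.5, 0), (0, 10.5)
3. p = 10.5, q = 0, z = -63
4. C3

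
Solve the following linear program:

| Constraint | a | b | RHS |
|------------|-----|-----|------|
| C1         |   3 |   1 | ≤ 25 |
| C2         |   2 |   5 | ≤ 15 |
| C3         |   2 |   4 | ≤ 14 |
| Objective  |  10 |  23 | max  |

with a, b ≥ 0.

Evaluate the objective at each vertex of the feasible region:
  z(0, 0) = 0
  z(7, 0) = 70
  z(5, 1) = 73  ←
  z(0, 3) = 69
The maximum is at a = 5, b = 1.

a = 5, b = 1, z = 73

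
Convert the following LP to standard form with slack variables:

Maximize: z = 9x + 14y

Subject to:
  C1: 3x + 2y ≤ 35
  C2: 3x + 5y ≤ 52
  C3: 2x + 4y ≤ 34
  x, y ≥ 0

max z = 9x + 14y

s.t.
  3x + 2y + s1 = 35
  3x + 5y + s2 = 52
  2x + 4y + s3 = 34
  x, y, s1, s2, s3 ≥ 0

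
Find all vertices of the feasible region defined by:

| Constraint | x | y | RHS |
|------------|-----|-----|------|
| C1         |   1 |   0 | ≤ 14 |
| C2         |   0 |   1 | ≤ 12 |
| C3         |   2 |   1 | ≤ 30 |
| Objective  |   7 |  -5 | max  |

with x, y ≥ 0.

(0, 0), (14, 0), (14, 2), (9, 12), (0, 12)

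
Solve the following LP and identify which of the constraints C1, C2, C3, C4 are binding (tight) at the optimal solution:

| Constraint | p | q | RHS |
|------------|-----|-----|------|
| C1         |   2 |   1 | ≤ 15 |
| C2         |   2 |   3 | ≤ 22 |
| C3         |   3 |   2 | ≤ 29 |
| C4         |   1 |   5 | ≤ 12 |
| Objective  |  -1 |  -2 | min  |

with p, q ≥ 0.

At p = 7, q = 1, compute slack b - a·x for each constraint:
  C1: 15 − 15 = 0  (binding)
  C2: 22 − 17 = 5  (slack)
  C3: 29 − 23 = 6  (slack)
  C4: 12 − 12 = 0  (binding)

Optimal: p = 7, q = 1
Binding: C1, C4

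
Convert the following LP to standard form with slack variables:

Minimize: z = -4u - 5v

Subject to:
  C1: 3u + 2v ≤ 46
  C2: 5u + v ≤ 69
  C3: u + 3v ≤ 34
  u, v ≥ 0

min z = -4u - 5v

s.t.
  3u + 2v + s1 = 46
  5u + v + s2 = 69
  u + 3v + s3 = 34
  u, v, s1, s2, s3 ≥ 0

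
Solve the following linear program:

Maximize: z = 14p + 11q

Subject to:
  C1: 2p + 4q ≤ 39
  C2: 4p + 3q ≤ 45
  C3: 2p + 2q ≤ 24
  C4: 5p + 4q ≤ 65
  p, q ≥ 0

Evaluate the objective at each vertex of the feasible region:
  z(0, 0) = 0
  z(11.25, 0) = 157.5
  z(9, 3) = 159  ←
  z(4.5, 7.5) = 145.5
  z(0, 9.75) = 107.2
The maximum is at p = 9, q = 3.

p = 9, q = 3, z = 159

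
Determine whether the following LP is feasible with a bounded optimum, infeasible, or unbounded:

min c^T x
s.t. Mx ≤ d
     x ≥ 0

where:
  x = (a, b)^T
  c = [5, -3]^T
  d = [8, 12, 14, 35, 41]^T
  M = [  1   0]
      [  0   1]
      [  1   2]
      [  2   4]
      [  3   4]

Feasible with a bounded optimal solution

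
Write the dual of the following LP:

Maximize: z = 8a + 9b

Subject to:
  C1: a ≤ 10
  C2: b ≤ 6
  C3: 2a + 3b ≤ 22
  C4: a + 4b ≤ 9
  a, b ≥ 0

Primal max cᵀx s.t. Ax ≤ b, x ≥ 0  →  Dual min bᵀy s.t. Aᵀy ≥ c, y ≥ 0.

Minimize: z = 10y1 + 6y2 + 22y3 + 9y4

Subject to:
  y1 + 2y3 + y4 ≥ 8
  y2 + 3y3 + 4y4 ≥ 9
  y1, y2, y3, y4 ≥ 0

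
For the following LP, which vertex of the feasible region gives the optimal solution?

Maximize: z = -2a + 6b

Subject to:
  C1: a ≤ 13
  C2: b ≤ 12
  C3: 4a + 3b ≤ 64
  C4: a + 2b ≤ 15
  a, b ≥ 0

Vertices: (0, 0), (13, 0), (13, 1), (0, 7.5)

Evaluate the objective at each vertex of the feasible region:
  z(0, 0) = 0
  z(13, 0) = -26
  z(13, 1) = -20
  z(0, 7.5) = 45  ←
The maximum is at a = 0, b = 7.5.

(0, 7.5)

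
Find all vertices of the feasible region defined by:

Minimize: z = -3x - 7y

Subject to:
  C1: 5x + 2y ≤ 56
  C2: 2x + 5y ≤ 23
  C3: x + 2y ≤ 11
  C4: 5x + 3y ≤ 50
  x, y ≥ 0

(0, 0), (10, 0), (9.571, 0.7143), (9, 1), (0, 4.6)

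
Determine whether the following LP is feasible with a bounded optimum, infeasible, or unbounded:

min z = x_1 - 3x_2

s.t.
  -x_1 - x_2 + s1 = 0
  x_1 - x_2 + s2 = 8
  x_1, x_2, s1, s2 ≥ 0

Unbounded (objective can decrease without bound)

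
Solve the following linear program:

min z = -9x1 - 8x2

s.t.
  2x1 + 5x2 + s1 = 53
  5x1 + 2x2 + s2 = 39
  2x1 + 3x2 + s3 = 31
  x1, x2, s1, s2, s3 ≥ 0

Evaluate the objective at each vertex of the feasible region:
  z(0, 0) = 0
  z(7.8, 0) = -70.2
  z(5, 7) = -101  ←
  z(0, 10.33) = -82.67
The minimum is at x1 = 5, x2 = 7.

x1 = 5, x2 = 7, z = -101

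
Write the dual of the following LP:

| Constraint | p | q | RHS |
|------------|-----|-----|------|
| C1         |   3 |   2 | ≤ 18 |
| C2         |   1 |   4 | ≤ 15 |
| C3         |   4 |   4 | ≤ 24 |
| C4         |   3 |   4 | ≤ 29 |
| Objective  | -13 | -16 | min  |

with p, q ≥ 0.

Primal min cᵀx s.t. Ax ≤ b, x ≥ 0  →  Dual max −bᵀy s.t. Aᵀy ≥ −c, y ≥ 0.

Maximize: z = -18y1 - 15y2 - 24y3 - 29y4

Subject to:
  3y1 + y2 + 4y3 + 3y4 ≥ 13
  2y1 + 4y2 + 4y3 + 4y4 ≥ 16
  y1, y2, y3, y4 ≥ 0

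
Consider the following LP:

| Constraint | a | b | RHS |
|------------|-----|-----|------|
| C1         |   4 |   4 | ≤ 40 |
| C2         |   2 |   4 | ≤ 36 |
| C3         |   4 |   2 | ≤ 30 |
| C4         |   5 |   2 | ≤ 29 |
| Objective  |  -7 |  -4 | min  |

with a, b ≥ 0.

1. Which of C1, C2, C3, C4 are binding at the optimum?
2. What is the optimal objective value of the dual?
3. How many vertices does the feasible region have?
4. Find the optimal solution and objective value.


1. C1, C4
2. -49
3. 5
4. a = 3, b = 7, z = -49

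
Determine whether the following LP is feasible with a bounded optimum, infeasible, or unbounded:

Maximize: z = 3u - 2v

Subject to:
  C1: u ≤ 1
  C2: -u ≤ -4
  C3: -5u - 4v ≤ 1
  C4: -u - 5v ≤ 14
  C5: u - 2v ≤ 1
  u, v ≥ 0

Infeasible (no feasible solution exists)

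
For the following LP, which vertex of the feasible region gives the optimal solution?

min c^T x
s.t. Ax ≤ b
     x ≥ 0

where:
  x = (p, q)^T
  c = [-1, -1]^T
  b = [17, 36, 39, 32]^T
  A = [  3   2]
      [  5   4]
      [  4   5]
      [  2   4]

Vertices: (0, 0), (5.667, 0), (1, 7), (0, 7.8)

Evaluate the objective at each vertex of the feasible region:
  z(0, 0) = 0
  z(5.667, 0) = -5.667
  z(1, 7) = -8  ←
  z(0, 7.8) = -7.8
The minimum is at p = 1, q = 7.

(1, 7)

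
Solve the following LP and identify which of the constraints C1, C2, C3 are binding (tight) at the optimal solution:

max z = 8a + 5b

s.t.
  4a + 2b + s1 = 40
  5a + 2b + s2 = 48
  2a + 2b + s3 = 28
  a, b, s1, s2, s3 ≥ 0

At a = 6, b = 8, compute slack b - a·x for each constraint:
  C1: 40 − 40 = 0  (binding)
  C2: 48 − 46 = 2  (slack)
  C3: 28 − 28 = 0  (binding)

Optimal: a = 6, b = 8
Binding: C1, C3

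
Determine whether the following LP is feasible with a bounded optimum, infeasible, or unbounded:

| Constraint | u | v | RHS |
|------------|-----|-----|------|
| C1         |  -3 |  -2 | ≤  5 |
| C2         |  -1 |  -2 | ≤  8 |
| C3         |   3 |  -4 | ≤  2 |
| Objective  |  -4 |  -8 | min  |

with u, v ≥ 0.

Unbounded (objective can decrease without bound)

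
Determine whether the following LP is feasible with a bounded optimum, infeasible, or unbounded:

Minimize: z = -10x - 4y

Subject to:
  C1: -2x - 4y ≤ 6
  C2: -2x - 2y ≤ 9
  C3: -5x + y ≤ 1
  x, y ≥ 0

Unbounded (objective can decrease without bound)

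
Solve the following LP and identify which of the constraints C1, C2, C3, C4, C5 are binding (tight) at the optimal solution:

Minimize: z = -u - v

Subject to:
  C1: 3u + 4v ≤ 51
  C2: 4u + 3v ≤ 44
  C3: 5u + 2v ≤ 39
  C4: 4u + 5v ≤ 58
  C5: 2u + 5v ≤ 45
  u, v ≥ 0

At u = 5, v = 7, compute slack b - a·x for each constraint:
  C1: 51 − 43 = 8  (slack)
  C2: 44 − 41 = 3  (slack)
  C3: 39 − 39 = 0  (binding)
  C4: 58 − 55 = 3  (slack)
  C5: 45 − 45 = 0  (binding)

Optimal: u = 5, v = 7
Binding: C3, C5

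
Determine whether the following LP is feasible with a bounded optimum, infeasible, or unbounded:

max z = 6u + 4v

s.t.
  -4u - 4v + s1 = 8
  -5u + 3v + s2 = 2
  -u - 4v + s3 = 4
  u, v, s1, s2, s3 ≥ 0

Unbounded (objective can increase without bound)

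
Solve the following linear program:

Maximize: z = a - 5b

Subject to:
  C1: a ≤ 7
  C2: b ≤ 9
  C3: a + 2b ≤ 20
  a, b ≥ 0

Evaluate the objective at each vertex of the feasible region:
  z(0, 0) = 0
  z(7, 0) = 7  ←
  z(7, 6.5) = -25.5
  z(2, 9) = -43
  z(0, 9) = -45
The maximum is at a = 7, b = 0.

a = 7, b = 0, z = 7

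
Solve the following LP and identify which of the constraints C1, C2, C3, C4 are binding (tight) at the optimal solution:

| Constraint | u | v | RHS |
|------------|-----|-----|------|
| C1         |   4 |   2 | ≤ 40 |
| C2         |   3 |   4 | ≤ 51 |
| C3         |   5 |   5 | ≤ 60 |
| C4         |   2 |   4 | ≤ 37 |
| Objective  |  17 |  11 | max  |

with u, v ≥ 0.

At u = 8, v = 4, compute slack b - a·x for each constraint:
  C1: 40 − 40 = 0  (binding)
  C2: 51 − 40 = 11  (slack)
  C3: 60 − 60 = 0  (binding)
  C4: 37 − 32 = 5  (slack)

Optimal: u = 8, v = 4
Binding: C1, C3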